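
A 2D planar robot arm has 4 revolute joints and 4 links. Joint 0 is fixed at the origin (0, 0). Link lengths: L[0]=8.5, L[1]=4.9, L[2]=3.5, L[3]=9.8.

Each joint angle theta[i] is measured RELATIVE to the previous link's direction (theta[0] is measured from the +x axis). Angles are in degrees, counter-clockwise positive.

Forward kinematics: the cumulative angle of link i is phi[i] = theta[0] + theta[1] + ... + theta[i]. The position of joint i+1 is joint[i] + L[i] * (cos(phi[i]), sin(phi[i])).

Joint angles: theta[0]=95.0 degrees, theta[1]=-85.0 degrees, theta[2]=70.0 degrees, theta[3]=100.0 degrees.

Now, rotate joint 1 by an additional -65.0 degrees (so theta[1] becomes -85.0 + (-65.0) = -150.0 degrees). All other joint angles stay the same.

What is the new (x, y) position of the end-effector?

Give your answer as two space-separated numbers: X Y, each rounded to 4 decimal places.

Answer: 1.3088 14.2415

Derivation:
joint[0] = (0.0000, 0.0000)  (base)
link 0: phi[0] = 95 = 95 deg
  cos(95 deg) = -0.0872, sin(95 deg) = 0.9962
  joint[1] = (0.0000, 0.0000) + 8.5 * (-0.0872, 0.9962) = (0.0000 + -0.7408, 0.0000 + 8.4677) = (-0.7408, 8.4677)
link 1: phi[1] = 95 + -150 = -55 deg
  cos(-55 deg) = 0.5736, sin(-55 deg) = -0.8192
  joint[2] = (-0.7408, 8.4677) + 4.9 * (0.5736, -0.8192) = (-0.7408 + 2.8105, 8.4677 + -4.0138) = (2.0697, 4.4538)
link 2: phi[2] = 95 + -150 + 70 = 15 deg
  cos(15 deg) = 0.9659, sin(15 deg) = 0.2588
  joint[3] = (2.0697, 4.4538) + 3.5 * (0.9659, 0.2588) = (2.0697 + 3.3807, 4.4538 + 0.9059) = (5.4504, 5.3597)
link 3: phi[3] = 95 + -150 + 70 + 100 = 115 deg
  cos(115 deg) = -0.4226, sin(115 deg) = 0.9063
  joint[4] = (5.4504, 5.3597) + 9.8 * (-0.4226, 0.9063) = (5.4504 + -4.1417, 5.3597 + 8.8818) = (1.3088, 14.2415)
End effector: (1.3088, 14.2415)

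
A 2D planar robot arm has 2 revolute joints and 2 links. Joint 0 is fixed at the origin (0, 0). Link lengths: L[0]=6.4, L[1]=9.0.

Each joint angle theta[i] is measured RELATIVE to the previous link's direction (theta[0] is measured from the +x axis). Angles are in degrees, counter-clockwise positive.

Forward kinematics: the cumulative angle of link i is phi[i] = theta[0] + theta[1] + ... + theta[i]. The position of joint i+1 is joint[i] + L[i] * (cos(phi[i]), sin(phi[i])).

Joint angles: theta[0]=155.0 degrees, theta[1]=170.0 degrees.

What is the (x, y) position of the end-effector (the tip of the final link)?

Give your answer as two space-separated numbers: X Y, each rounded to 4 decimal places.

Answer: 1.5720 -2.4574

Derivation:
joint[0] = (0.0000, 0.0000)  (base)
link 0: phi[0] = 155 = 155 deg
  cos(155 deg) = -0.9063, sin(155 deg) = 0.4226
  joint[1] = (0.0000, 0.0000) + 6.4 * (-0.9063, 0.4226) = (0.0000 + -5.8004, 0.0000 + 2.7048) = (-5.8004, 2.7048)
link 1: phi[1] = 155 + 170 = 325 deg
  cos(325 deg) = 0.8192, sin(325 deg) = -0.5736
  joint[2] = (-5.8004, 2.7048) + 9 * (0.8192, -0.5736) = (-5.8004 + 7.3724, 2.7048 + -5.1622) = (1.5720, -2.4574)
End effector: (1.5720, -2.4574)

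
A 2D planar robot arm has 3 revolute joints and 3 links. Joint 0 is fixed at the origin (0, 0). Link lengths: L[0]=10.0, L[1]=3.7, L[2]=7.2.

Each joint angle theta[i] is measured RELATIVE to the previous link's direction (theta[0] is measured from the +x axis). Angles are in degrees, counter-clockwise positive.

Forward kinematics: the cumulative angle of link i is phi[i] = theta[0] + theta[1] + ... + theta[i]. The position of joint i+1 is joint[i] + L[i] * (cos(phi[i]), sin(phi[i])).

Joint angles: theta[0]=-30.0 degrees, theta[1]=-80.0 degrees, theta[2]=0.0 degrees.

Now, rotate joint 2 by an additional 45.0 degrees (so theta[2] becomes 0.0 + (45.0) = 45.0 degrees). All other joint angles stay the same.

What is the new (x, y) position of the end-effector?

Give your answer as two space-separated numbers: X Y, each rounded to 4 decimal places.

joint[0] = (0.0000, 0.0000)  (base)
link 0: phi[0] = -30 = -30 deg
  cos(-30 deg) = 0.8660, sin(-30 deg) = -0.5000
  joint[1] = (0.0000, 0.0000) + 10 * (0.8660, -0.5000) = (0.0000 + 8.6603, 0.0000 + -5.0000) = (8.6603, -5.0000)
link 1: phi[1] = -30 + -80 = -110 deg
  cos(-110 deg) = -0.3420, sin(-110 deg) = -0.9397
  joint[2] = (8.6603, -5.0000) + 3.7 * (-0.3420, -0.9397) = (8.6603 + -1.2655, -5.0000 + -3.4769) = (7.3948, -8.4769)
link 2: phi[2] = -30 + -80 + 45 = -65 deg
  cos(-65 deg) = 0.4226, sin(-65 deg) = -0.9063
  joint[3] = (7.3948, -8.4769) + 7.2 * (0.4226, -0.9063) = (7.3948 + 3.0429, -8.4769 + -6.5254) = (10.4376, -15.0023)
End effector: (10.4376, -15.0023)

Answer: 10.4376 -15.0023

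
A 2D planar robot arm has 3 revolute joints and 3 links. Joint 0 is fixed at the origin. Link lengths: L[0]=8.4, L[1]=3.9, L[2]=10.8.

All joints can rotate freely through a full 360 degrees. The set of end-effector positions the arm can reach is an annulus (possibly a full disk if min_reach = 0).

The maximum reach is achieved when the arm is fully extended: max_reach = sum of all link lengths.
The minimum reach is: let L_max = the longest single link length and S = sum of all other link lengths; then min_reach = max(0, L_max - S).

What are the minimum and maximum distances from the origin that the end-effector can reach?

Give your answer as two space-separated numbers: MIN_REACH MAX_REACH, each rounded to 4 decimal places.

Answer: 0.0000 23.1000

Derivation:
Link lengths: [8.4, 3.9, 10.8]
max_reach = 8.4 + 3.9 + 10.8 = 23.1
L_max = max([8.4, 3.9, 10.8]) = 10.8
S (sum of others) = 23.1 - 10.8 = 12.3
min_reach = max(0, 10.8 - 12.3) = max(0, -1.5) = 0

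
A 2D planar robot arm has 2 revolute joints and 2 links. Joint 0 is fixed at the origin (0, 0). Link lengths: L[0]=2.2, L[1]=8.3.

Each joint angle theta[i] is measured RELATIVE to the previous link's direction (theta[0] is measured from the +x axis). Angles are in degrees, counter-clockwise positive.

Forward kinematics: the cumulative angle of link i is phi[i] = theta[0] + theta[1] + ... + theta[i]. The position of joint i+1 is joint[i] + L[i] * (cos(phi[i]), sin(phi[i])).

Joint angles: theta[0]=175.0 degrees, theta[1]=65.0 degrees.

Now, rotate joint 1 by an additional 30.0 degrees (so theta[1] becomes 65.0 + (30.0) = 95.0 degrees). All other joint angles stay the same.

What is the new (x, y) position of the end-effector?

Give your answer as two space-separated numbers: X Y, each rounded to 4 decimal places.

Answer: -2.1916 -8.1083

Derivation:
joint[0] = (0.0000, 0.0000)  (base)
link 0: phi[0] = 175 = 175 deg
  cos(175 deg) = -0.9962, sin(175 deg) = 0.0872
  joint[1] = (0.0000, 0.0000) + 2.2 * (-0.9962, 0.0872) = (0.0000 + -2.1916, 0.0000 + 0.1917) = (-2.1916, 0.1917)
link 1: phi[1] = 175 + 95 = 270 deg
  cos(270 deg) = -0.0000, sin(270 deg) = -1.0000
  joint[2] = (-2.1916, 0.1917) + 8.3 * (-0.0000, -1.0000) = (-2.1916 + -0.0000, 0.1917 + -8.3000) = (-2.1916, -8.1083)
End effector: (-2.1916, -8.1083)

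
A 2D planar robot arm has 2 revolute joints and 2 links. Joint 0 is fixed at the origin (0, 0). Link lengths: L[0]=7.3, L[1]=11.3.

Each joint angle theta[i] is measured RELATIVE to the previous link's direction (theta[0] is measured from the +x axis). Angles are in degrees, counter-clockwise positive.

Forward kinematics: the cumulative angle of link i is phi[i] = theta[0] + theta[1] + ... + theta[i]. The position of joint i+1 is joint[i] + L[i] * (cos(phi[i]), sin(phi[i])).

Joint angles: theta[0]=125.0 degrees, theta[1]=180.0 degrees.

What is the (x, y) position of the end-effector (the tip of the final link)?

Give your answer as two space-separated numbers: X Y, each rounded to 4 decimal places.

Answer: 2.2943 -3.2766

Derivation:
joint[0] = (0.0000, 0.0000)  (base)
link 0: phi[0] = 125 = 125 deg
  cos(125 deg) = -0.5736, sin(125 deg) = 0.8192
  joint[1] = (0.0000, 0.0000) + 7.3 * (-0.5736, 0.8192) = (0.0000 + -4.1871, 0.0000 + 5.9798) = (-4.1871, 5.9798)
link 1: phi[1] = 125 + 180 = 305 deg
  cos(305 deg) = 0.5736, sin(305 deg) = -0.8192
  joint[2] = (-4.1871, 5.9798) + 11.3 * (0.5736, -0.8192) = (-4.1871 + 6.4814, 5.9798 + -9.2564) = (2.2943, -3.2766)
End effector: (2.2943, -3.2766)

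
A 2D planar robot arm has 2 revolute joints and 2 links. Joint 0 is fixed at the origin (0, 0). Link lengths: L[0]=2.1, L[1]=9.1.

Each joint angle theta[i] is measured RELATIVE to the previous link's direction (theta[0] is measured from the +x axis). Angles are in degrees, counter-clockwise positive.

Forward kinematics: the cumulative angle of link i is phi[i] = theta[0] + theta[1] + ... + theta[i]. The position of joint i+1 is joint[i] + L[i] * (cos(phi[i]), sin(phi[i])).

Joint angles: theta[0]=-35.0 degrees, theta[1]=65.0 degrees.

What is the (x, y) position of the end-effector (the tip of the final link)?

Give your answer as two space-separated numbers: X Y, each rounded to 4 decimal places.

joint[0] = (0.0000, 0.0000)  (base)
link 0: phi[0] = -35 = -35 deg
  cos(-35 deg) = 0.8192, sin(-35 deg) = -0.5736
  joint[1] = (0.0000, 0.0000) + 2.1 * (0.8192, -0.5736) = (0.0000 + 1.7202, 0.0000 + -1.2045) = (1.7202, -1.2045)
link 1: phi[1] = -35 + 65 = 30 deg
  cos(30 deg) = 0.8660, sin(30 deg) = 0.5000
  joint[2] = (1.7202, -1.2045) + 9.1 * (0.8660, 0.5000) = (1.7202 + 7.8808, -1.2045 + 4.5500) = (9.6011, 3.3455)
End effector: (9.6011, 3.3455)

Answer: 9.6011 3.3455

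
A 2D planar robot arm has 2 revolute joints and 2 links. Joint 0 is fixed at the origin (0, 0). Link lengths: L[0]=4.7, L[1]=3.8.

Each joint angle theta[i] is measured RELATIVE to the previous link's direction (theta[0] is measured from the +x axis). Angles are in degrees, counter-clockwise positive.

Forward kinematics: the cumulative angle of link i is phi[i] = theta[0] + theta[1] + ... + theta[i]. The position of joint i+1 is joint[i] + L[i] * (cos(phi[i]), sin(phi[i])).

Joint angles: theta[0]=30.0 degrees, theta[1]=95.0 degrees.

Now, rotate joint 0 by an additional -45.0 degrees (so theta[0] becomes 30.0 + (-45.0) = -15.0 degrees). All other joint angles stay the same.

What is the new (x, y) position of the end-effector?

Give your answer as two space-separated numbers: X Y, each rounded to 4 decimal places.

joint[0] = (0.0000, 0.0000)  (base)
link 0: phi[0] = -15 = -15 deg
  cos(-15 deg) = 0.9659, sin(-15 deg) = -0.2588
  joint[1] = (0.0000, 0.0000) + 4.7 * (0.9659, -0.2588) = (0.0000 + 4.5399, 0.0000 + -1.2164) = (4.5399, -1.2164)
link 1: phi[1] = -15 + 95 = 80 deg
  cos(80 deg) = 0.1736, sin(80 deg) = 0.9848
  joint[2] = (4.5399, -1.2164) + 3.8 * (0.1736, 0.9848) = (4.5399 + 0.6599, -1.2164 + 3.7423) = (5.1997, 2.5258)
End effector: (5.1997, 2.5258)

Answer: 5.1997 2.5258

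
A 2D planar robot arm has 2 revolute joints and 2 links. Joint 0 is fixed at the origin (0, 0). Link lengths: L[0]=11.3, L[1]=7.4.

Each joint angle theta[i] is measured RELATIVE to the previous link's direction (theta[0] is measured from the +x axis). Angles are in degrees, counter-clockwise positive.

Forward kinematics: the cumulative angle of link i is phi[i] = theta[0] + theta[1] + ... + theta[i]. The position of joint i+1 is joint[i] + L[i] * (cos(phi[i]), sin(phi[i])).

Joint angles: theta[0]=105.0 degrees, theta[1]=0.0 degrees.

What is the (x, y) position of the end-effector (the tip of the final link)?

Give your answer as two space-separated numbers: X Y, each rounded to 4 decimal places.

joint[0] = (0.0000, 0.0000)  (base)
link 0: phi[0] = 105 = 105 deg
  cos(105 deg) = -0.2588, sin(105 deg) = 0.9659
  joint[1] = (0.0000, 0.0000) + 11.3 * (-0.2588, 0.9659) = (0.0000 + -2.9247, 0.0000 + 10.9150) = (-2.9247, 10.9150)
link 1: phi[1] = 105 + 0 = 105 deg
  cos(105 deg) = -0.2588, sin(105 deg) = 0.9659
  joint[2] = (-2.9247, 10.9150) + 7.4 * (-0.2588, 0.9659) = (-2.9247 + -1.9153, 10.9150 + 7.1479) = (-4.8399, 18.0628)
End effector: (-4.8399, 18.0628)

Answer: -4.8399 18.0628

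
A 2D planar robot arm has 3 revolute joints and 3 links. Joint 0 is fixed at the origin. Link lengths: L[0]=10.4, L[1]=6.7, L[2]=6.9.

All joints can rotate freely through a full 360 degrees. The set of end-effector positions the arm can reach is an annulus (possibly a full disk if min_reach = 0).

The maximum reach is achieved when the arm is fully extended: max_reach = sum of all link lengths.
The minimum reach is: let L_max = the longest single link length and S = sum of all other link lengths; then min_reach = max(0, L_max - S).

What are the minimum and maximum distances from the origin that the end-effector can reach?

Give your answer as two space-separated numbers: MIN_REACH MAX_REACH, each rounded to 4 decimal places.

Answer: 0.0000 24.0000

Derivation:
Link lengths: [10.4, 6.7, 6.9]
max_reach = 10.4 + 6.7 + 6.9 = 24
L_max = max([10.4, 6.7, 6.9]) = 10.4
S (sum of others) = 24 - 10.4 = 13.6
min_reach = max(0, 10.4 - 13.6) = max(0, -3.2) = 0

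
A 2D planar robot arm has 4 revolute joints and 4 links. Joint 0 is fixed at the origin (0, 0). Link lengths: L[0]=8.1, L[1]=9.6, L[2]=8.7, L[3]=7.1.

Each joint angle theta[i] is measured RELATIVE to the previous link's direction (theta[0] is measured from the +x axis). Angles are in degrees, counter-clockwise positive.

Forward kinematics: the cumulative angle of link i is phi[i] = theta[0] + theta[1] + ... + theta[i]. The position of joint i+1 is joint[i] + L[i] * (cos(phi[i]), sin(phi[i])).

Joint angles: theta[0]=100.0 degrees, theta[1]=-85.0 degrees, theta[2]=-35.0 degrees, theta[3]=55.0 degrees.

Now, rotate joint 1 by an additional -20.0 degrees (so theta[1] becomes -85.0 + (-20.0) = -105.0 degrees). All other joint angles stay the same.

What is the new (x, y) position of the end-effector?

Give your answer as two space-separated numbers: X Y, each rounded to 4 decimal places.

joint[0] = (0.0000, 0.0000)  (base)
link 0: phi[0] = 100 = 100 deg
  cos(100 deg) = -0.1736, sin(100 deg) = 0.9848
  joint[1] = (0.0000, 0.0000) + 8.1 * (-0.1736, 0.9848) = (0.0000 + -1.4066, 0.0000 + 7.9769) = (-1.4066, 7.9769)
link 1: phi[1] = 100 + -105 = -5 deg
  cos(-5 deg) = 0.9962, sin(-5 deg) = -0.0872
  joint[2] = (-1.4066, 7.9769) + 9.6 * (0.9962, -0.0872) = (-1.4066 + 9.5635, 7.9769 + -0.8367) = (8.1569, 7.1402)
link 2: phi[2] = 100 + -105 + -35 = -40 deg
  cos(-40 deg) = 0.7660, sin(-40 deg) = -0.6428
  joint[3] = (8.1569, 7.1402) + 8.7 * (0.7660, -0.6428) = (8.1569 + 6.6646, 7.1402 + -5.5923) = (14.8215, 1.5480)
link 3: phi[3] = 100 + -105 + -35 + 55 = 15 deg
  cos(15 deg) = 0.9659, sin(15 deg) = 0.2588
  joint[4] = (14.8215, 1.5480) + 7.1 * (0.9659, 0.2588) = (14.8215 + 6.8581, 1.5480 + 1.8376) = (21.6796, 3.3856)
End effector: (21.6796, 3.3856)

Answer: 21.6796 3.3856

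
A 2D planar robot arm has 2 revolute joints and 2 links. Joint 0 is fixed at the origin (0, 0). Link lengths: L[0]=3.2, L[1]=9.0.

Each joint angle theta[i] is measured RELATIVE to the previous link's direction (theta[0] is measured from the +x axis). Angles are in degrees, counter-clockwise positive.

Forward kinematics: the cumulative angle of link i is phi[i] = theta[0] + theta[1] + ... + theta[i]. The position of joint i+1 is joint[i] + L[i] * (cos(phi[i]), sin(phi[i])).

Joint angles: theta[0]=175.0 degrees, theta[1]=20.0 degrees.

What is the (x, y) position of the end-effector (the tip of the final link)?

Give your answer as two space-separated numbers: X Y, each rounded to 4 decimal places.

Answer: -11.8812 -2.0505

Derivation:
joint[0] = (0.0000, 0.0000)  (base)
link 0: phi[0] = 175 = 175 deg
  cos(175 deg) = -0.9962, sin(175 deg) = 0.0872
  joint[1] = (0.0000, 0.0000) + 3.2 * (-0.9962, 0.0872) = (0.0000 + -3.1878, 0.0000 + 0.2789) = (-3.1878, 0.2789)
link 1: phi[1] = 175 + 20 = 195 deg
  cos(195 deg) = -0.9659, sin(195 deg) = -0.2588
  joint[2] = (-3.1878, 0.2789) + 9 * (-0.9659, -0.2588) = (-3.1878 + -8.6933, 0.2789 + -2.3294) = (-11.8812, -2.0505)
End effector: (-11.8812, -2.0505)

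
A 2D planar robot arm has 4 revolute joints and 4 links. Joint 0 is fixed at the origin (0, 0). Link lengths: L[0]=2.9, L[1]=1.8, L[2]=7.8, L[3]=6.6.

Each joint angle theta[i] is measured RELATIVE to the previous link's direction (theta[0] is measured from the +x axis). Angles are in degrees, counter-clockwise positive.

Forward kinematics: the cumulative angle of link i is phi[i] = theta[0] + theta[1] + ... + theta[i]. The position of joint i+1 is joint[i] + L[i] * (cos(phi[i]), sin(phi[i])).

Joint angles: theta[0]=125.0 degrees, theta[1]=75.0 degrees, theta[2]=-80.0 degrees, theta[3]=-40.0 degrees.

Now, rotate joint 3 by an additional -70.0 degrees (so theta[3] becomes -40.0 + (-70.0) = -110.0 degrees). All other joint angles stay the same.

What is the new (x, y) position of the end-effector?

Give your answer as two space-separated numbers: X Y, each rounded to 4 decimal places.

Answer: -0.7551 9.6610

Derivation:
joint[0] = (0.0000, 0.0000)  (base)
link 0: phi[0] = 125 = 125 deg
  cos(125 deg) = -0.5736, sin(125 deg) = 0.8192
  joint[1] = (0.0000, 0.0000) + 2.9 * (-0.5736, 0.8192) = (0.0000 + -1.6634, 0.0000 + 2.3755) = (-1.6634, 2.3755)
link 1: phi[1] = 125 + 75 = 200 deg
  cos(200 deg) = -0.9397, sin(200 deg) = -0.3420
  joint[2] = (-1.6634, 2.3755) + 1.8 * (-0.9397, -0.3420) = (-1.6634 + -1.6914, 2.3755 + -0.6156) = (-3.3548, 1.7599)
link 2: phi[2] = 125 + 75 + -80 = 120 deg
  cos(120 deg) = -0.5000, sin(120 deg) = 0.8660
  joint[3] = (-3.3548, 1.7599) + 7.8 * (-0.5000, 0.8660) = (-3.3548 + -3.9000, 1.7599 + 6.7550) = (-7.2548, 8.5149)
link 3: phi[3] = 125 + 75 + -80 + -110 = 10 deg
  cos(10 deg) = 0.9848, sin(10 deg) = 0.1736
  joint[4] = (-7.2548, 8.5149) + 6.6 * (0.9848, 0.1736) = (-7.2548 + 6.4997, 8.5149 + 1.1461) = (-0.7551, 9.6610)
End effector: (-0.7551, 9.6610)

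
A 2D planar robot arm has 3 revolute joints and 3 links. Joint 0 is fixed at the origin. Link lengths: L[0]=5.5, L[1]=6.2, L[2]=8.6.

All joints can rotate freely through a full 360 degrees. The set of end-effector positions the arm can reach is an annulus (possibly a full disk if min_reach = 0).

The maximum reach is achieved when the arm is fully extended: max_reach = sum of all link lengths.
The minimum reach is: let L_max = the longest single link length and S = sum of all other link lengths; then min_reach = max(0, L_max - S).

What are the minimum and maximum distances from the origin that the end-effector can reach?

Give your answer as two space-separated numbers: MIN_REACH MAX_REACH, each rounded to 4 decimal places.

Answer: 0.0000 20.3000

Derivation:
Link lengths: [5.5, 6.2, 8.6]
max_reach = 5.5 + 6.2 + 8.6 = 20.3
L_max = max([5.5, 6.2, 8.6]) = 8.6
S (sum of others) = 20.3 - 8.6 = 11.7
min_reach = max(0, 8.6 - 11.7) = max(0, -3.1) = 0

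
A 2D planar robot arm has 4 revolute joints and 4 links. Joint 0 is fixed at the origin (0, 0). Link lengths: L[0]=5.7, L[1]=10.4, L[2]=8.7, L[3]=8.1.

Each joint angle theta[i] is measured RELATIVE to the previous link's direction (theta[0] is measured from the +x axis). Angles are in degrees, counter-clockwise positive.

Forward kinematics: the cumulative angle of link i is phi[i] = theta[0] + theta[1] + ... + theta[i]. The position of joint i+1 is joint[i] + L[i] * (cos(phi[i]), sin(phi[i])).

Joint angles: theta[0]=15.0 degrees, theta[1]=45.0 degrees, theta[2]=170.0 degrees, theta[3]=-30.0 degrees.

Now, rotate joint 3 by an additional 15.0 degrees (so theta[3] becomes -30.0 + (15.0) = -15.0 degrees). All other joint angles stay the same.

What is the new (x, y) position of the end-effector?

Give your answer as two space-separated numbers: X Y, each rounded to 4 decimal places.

Answer: -1.5216 -0.8286

Derivation:
joint[0] = (0.0000, 0.0000)  (base)
link 0: phi[0] = 15 = 15 deg
  cos(15 deg) = 0.9659, sin(15 deg) = 0.2588
  joint[1] = (0.0000, 0.0000) + 5.7 * (0.9659, 0.2588) = (0.0000 + 5.5058, 0.0000 + 1.4753) = (5.5058, 1.4753)
link 1: phi[1] = 15 + 45 = 60 deg
  cos(60 deg) = 0.5000, sin(60 deg) = 0.8660
  joint[2] = (5.5058, 1.4753) + 10.4 * (0.5000, 0.8660) = (5.5058 + 5.2000, 1.4753 + 9.0067) = (10.7058, 10.4819)
link 2: phi[2] = 15 + 45 + 170 = 230 deg
  cos(230 deg) = -0.6428, sin(230 deg) = -0.7660
  joint[3] = (10.7058, 10.4819) + 8.7 * (-0.6428, -0.7660) = (10.7058 + -5.5923, 10.4819 + -6.6646) = (5.1135, 3.8173)
link 3: phi[3] = 15 + 45 + 170 + -15 = 215 deg
  cos(215 deg) = -0.8192, sin(215 deg) = -0.5736
  joint[4] = (5.1135, 3.8173) + 8.1 * (-0.8192, -0.5736) = (5.1135 + -6.6351, 3.8173 + -4.6460) = (-1.5216, -0.8286)
End effector: (-1.5216, -0.8286)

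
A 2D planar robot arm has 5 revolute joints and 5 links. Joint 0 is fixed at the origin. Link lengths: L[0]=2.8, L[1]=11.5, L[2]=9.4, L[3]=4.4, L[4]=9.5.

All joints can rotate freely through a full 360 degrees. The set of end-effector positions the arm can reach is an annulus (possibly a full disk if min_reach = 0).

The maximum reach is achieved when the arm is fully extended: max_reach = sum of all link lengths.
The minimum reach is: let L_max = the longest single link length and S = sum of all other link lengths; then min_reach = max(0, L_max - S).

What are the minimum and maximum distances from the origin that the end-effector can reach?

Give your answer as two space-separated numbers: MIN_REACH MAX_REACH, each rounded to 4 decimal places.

Answer: 0.0000 37.6000

Derivation:
Link lengths: [2.8, 11.5, 9.4, 4.4, 9.5]
max_reach = 2.8 + 11.5 + 9.4 + 4.4 + 9.5 = 37.6
L_max = max([2.8, 11.5, 9.4, 4.4, 9.5]) = 11.5
S (sum of others) = 37.6 - 11.5 = 26.1
min_reach = max(0, 11.5 - 26.1) = max(0, -14.6) = 0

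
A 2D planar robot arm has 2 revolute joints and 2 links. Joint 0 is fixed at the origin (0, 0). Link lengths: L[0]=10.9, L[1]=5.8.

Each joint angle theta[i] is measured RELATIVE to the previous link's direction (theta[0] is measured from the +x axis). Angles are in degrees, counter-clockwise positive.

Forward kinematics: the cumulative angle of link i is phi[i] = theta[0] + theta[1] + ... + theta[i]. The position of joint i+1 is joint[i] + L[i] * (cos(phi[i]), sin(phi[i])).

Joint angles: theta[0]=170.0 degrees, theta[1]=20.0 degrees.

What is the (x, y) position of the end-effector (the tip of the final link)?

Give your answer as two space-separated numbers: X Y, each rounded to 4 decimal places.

Answer: -16.4463 0.8856

Derivation:
joint[0] = (0.0000, 0.0000)  (base)
link 0: phi[0] = 170 = 170 deg
  cos(170 deg) = -0.9848, sin(170 deg) = 0.1736
  joint[1] = (0.0000, 0.0000) + 10.9 * (-0.9848, 0.1736) = (0.0000 + -10.7344, 0.0000 + 1.8928) = (-10.7344, 1.8928)
link 1: phi[1] = 170 + 20 = 190 deg
  cos(190 deg) = -0.9848, sin(190 deg) = -0.1736
  joint[2] = (-10.7344, 1.8928) + 5.8 * (-0.9848, -0.1736) = (-10.7344 + -5.7119, 1.8928 + -1.0072) = (-16.4463, 0.8856)
End effector: (-16.4463, 0.8856)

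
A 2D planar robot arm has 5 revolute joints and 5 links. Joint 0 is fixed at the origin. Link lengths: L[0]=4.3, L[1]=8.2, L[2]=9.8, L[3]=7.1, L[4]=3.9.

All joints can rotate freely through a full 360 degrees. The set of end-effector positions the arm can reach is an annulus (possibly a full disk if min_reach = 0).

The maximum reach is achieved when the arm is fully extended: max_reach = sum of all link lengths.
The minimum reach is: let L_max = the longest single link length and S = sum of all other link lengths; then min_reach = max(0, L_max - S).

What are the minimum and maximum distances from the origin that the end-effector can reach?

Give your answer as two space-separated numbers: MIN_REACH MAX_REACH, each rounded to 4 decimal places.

Answer: 0.0000 33.3000

Derivation:
Link lengths: [4.3, 8.2, 9.8, 7.1, 3.9]
max_reach = 4.3 + 8.2 + 9.8 + 7.1 + 3.9 = 33.3
L_max = max([4.3, 8.2, 9.8, 7.1, 3.9]) = 9.8
S (sum of others) = 33.3 - 9.8 = 23.5
min_reach = max(0, 9.8 - 23.5) = max(0, -13.7) = 0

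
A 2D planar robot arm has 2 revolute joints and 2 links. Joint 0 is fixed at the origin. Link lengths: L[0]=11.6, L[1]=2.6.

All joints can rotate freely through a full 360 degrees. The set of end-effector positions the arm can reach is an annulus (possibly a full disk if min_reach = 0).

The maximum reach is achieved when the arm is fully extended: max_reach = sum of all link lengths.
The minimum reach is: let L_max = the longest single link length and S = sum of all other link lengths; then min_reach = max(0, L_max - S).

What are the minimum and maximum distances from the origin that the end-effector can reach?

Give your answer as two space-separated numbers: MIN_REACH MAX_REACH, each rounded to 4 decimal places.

Answer: 9.0000 14.2000

Derivation:
Link lengths: [11.6, 2.6]
max_reach = 11.6 + 2.6 = 14.2
L_max = max([11.6, 2.6]) = 11.6
S (sum of others) = 14.2 - 11.6 = 2.6
min_reach = max(0, 11.6 - 2.6) = max(0, 9) = 9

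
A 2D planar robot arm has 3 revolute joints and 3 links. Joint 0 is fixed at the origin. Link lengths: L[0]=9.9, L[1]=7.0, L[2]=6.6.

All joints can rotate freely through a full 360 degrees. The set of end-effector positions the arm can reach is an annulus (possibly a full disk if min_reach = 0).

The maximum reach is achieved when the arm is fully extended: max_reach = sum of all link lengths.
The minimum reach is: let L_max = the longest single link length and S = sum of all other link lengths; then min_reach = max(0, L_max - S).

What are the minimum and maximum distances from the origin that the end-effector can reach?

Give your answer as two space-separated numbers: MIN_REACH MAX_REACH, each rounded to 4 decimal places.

Answer: 0.0000 23.5000

Derivation:
Link lengths: [9.9, 7.0, 6.6]
max_reach = 9.9 + 7 + 6.6 = 23.5
L_max = max([9.9, 7.0, 6.6]) = 9.9
S (sum of others) = 23.5 - 9.9 = 13.6
min_reach = max(0, 9.9 - 13.6) = max(0, -3.7) = 0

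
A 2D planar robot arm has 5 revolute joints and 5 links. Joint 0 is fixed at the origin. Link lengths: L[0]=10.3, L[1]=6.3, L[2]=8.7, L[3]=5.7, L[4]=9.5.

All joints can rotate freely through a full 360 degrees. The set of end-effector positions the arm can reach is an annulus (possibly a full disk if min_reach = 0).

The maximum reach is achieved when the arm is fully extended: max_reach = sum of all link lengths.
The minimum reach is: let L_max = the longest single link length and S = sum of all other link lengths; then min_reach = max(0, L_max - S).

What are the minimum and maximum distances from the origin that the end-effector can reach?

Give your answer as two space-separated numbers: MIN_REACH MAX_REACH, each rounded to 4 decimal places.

Link lengths: [10.3, 6.3, 8.7, 5.7, 9.5]
max_reach = 10.3 + 6.3 + 8.7 + 5.7 + 9.5 = 40.5
L_max = max([10.3, 6.3, 8.7, 5.7, 9.5]) = 10.3
S (sum of others) = 40.5 - 10.3 = 30.2
min_reach = max(0, 10.3 - 30.2) = max(0, -19.9) = 0

Answer: 0.0000 40.5000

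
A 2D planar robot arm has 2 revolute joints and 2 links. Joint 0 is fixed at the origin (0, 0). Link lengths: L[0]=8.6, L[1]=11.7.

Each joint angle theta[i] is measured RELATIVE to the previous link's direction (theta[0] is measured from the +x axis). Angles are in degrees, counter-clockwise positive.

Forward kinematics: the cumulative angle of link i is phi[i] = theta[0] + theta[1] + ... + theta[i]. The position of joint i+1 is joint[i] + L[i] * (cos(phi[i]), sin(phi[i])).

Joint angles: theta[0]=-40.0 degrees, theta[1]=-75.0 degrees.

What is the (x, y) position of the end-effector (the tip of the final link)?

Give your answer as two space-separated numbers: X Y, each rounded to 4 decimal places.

Answer: 1.6433 -16.1318

Derivation:
joint[0] = (0.0000, 0.0000)  (base)
link 0: phi[0] = -40 = -40 deg
  cos(-40 deg) = 0.7660, sin(-40 deg) = -0.6428
  joint[1] = (0.0000, 0.0000) + 8.6 * (0.7660, -0.6428) = (0.0000 + 6.5880, 0.0000 + -5.5280) = (6.5880, -5.5280)
link 1: phi[1] = -40 + -75 = -115 deg
  cos(-115 deg) = -0.4226, sin(-115 deg) = -0.9063
  joint[2] = (6.5880, -5.5280) + 11.7 * (-0.4226, -0.9063) = (6.5880 + -4.9446, -5.5280 + -10.6038) = (1.6433, -16.1318)
End effector: (1.6433, -16.1318)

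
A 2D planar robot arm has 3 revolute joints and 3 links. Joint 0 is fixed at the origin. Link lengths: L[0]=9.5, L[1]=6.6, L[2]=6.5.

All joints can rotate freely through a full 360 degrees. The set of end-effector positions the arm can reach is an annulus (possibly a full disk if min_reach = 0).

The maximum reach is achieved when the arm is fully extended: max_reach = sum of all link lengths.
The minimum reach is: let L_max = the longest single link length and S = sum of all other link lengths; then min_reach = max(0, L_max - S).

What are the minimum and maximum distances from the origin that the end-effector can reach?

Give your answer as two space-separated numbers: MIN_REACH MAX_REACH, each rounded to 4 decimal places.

Link lengths: [9.5, 6.6, 6.5]
max_reach = 9.5 + 6.6 + 6.5 = 22.6
L_max = max([9.5, 6.6, 6.5]) = 9.5
S (sum of others) = 22.6 - 9.5 = 13.1
min_reach = max(0, 9.5 - 13.1) = max(0, -3.6) = 0

Answer: 0.0000 22.6000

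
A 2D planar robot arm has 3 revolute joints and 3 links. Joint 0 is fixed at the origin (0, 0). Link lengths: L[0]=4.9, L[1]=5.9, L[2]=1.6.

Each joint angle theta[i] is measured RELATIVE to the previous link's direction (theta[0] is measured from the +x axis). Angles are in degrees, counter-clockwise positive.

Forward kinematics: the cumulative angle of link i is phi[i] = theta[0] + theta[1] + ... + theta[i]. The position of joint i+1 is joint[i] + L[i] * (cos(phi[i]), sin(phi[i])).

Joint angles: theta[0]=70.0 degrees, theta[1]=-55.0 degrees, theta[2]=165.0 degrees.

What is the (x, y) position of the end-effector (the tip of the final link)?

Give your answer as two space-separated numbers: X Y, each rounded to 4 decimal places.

joint[0] = (0.0000, 0.0000)  (base)
link 0: phi[0] = 70 = 70 deg
  cos(70 deg) = 0.3420, sin(70 deg) = 0.9397
  joint[1] = (0.0000, 0.0000) + 4.9 * (0.3420, 0.9397) = (0.0000 + 1.6759, 0.0000 + 4.6045) = (1.6759, 4.6045)
link 1: phi[1] = 70 + -55 = 15 deg
  cos(15 deg) = 0.9659, sin(15 deg) = 0.2588
  joint[2] = (1.6759, 4.6045) + 5.9 * (0.9659, 0.2588) = (1.6759 + 5.6990, 4.6045 + 1.5270) = (7.3749, 6.1315)
link 2: phi[2] = 70 + -55 + 165 = 180 deg
  cos(180 deg) = -1.0000, sin(180 deg) = 0.0000
  joint[3] = (7.3749, 6.1315) + 1.6 * (-1.0000, 0.0000) = (7.3749 + -1.6000, 6.1315 + 0.0000) = (5.7749, 6.1315)
End effector: (5.7749, 6.1315)

Answer: 5.7749 6.1315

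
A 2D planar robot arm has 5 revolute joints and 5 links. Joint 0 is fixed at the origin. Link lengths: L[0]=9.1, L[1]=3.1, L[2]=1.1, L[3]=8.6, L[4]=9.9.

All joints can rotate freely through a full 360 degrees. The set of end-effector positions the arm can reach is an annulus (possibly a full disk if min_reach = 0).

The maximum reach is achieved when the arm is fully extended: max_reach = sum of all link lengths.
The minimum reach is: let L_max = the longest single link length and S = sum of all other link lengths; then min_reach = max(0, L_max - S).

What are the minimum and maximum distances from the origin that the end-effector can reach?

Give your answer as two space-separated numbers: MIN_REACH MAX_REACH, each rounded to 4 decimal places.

Answer: 0.0000 31.8000

Derivation:
Link lengths: [9.1, 3.1, 1.1, 8.6, 9.9]
max_reach = 9.1 + 3.1 + 1.1 + 8.6 + 9.9 = 31.8
L_max = max([9.1, 3.1, 1.1, 8.6, 9.9]) = 9.9
S (sum of others) = 31.8 - 9.9 = 21.9
min_reach = max(0, 9.9 - 21.9) = max(0, -12) = 0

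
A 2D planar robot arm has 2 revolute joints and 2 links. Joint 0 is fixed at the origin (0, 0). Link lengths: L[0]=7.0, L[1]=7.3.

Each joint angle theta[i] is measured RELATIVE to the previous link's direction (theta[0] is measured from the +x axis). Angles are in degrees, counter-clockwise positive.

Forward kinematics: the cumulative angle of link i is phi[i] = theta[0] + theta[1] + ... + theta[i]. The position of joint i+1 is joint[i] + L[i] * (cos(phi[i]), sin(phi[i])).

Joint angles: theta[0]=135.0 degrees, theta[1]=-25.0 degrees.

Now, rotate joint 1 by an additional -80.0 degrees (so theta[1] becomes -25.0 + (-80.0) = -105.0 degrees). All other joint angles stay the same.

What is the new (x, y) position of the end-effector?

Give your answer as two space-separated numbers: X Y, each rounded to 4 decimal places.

joint[0] = (0.0000, 0.0000)  (base)
link 0: phi[0] = 135 = 135 deg
  cos(135 deg) = -0.7071, sin(135 deg) = 0.7071
  joint[1] = (0.0000, 0.0000) + 7 * (-0.7071, 0.7071) = (0.0000 + -4.9497, 0.0000 + 4.9497) = (-4.9497, 4.9497)
link 1: phi[1] = 135 + -105 = 30 deg
  cos(30 deg) = 0.8660, sin(30 deg) = 0.5000
  joint[2] = (-4.9497, 4.9497) + 7.3 * (0.8660, 0.5000) = (-4.9497 + 6.3220, 4.9497 + 3.6500) = (1.3722, 8.5997)
End effector: (1.3722, 8.5997)

Answer: 1.3722 8.5997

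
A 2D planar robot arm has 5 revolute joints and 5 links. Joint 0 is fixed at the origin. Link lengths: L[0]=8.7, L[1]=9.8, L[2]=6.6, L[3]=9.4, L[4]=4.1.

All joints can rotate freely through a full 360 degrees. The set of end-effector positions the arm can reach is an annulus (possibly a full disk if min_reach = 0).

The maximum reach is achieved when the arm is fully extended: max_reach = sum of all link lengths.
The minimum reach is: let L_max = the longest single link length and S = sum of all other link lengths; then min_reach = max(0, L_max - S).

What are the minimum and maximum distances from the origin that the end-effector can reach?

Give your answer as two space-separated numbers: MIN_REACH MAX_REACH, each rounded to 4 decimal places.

Answer: 0.0000 38.6000

Derivation:
Link lengths: [8.7, 9.8, 6.6, 9.4, 4.1]
max_reach = 8.7 + 9.8 + 6.6 + 9.4 + 4.1 = 38.6
L_max = max([8.7, 9.8, 6.6, 9.4, 4.1]) = 9.8
S (sum of others) = 38.6 - 9.8 = 28.8
min_reach = max(0, 9.8 - 28.8) = max(0, -19) = 0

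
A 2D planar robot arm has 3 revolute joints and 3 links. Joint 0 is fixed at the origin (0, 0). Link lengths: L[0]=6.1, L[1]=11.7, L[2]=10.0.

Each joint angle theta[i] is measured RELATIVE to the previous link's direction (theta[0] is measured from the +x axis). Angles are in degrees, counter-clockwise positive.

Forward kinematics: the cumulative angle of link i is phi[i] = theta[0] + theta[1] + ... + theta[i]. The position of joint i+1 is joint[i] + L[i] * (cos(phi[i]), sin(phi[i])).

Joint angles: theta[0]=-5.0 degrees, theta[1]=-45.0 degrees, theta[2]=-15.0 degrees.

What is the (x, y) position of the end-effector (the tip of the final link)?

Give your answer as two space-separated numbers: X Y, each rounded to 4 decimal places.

joint[0] = (0.0000, 0.0000)  (base)
link 0: phi[0] = -5 = -5 deg
  cos(-5 deg) = 0.9962, sin(-5 deg) = -0.0872
  joint[1] = (0.0000, 0.0000) + 6.1 * (0.9962, -0.0872) = (0.0000 + 6.0768, 0.0000 + -0.5317) = (6.0768, -0.5317)
link 1: phi[1] = -5 + -45 = -50 deg
  cos(-50 deg) = 0.6428, sin(-50 deg) = -0.7660
  joint[2] = (6.0768, -0.5317) + 11.7 * (0.6428, -0.7660) = (6.0768 + 7.5206, -0.5317 + -8.9627) = (13.5974, -9.4944)
link 2: phi[2] = -5 + -45 + -15 = -65 deg
  cos(-65 deg) = 0.4226, sin(-65 deg) = -0.9063
  joint[3] = (13.5974, -9.4944) + 10 * (0.4226, -0.9063) = (13.5974 + 4.2262, -9.4944 + -9.0631) = (17.8236, -18.5574)
End effector: (17.8236, -18.5574)

Answer: 17.8236 -18.5574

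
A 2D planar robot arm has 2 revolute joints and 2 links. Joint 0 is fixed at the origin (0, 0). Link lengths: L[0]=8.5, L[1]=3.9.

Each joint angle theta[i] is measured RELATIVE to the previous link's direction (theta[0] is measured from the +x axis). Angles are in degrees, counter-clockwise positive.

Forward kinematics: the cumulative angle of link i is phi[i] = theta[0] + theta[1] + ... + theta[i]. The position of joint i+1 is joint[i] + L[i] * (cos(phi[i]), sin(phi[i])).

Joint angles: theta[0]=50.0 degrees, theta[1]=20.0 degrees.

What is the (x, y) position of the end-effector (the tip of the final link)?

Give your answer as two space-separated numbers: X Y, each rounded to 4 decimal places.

Answer: 6.7976 10.1762

Derivation:
joint[0] = (0.0000, 0.0000)  (base)
link 0: phi[0] = 50 = 50 deg
  cos(50 deg) = 0.6428, sin(50 deg) = 0.7660
  joint[1] = (0.0000, 0.0000) + 8.5 * (0.6428, 0.7660) = (0.0000 + 5.4637, 0.0000 + 6.5114) = (5.4637, 6.5114)
link 1: phi[1] = 50 + 20 = 70 deg
  cos(70 deg) = 0.3420, sin(70 deg) = 0.9397
  joint[2] = (5.4637, 6.5114) + 3.9 * (0.3420, 0.9397) = (5.4637 + 1.3339, 6.5114 + 3.6648) = (6.7976, 10.1762)
End effector: (6.7976, 10.1762)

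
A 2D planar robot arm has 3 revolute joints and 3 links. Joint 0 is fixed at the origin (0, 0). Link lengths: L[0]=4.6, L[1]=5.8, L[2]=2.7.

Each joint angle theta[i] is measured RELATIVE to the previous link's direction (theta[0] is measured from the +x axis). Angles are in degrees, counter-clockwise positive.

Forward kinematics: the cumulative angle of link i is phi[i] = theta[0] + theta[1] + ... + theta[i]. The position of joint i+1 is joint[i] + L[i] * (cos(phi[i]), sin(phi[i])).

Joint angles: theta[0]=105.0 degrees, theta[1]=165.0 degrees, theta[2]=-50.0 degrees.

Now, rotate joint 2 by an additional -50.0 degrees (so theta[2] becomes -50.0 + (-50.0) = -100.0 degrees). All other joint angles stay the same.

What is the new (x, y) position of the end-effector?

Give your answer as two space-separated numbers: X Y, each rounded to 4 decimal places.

joint[0] = (0.0000, 0.0000)  (base)
link 0: phi[0] = 105 = 105 deg
  cos(105 deg) = -0.2588, sin(105 deg) = 0.9659
  joint[1] = (0.0000, 0.0000) + 4.6 * (-0.2588, 0.9659) = (0.0000 + -1.1906, 0.0000 + 4.4433) = (-1.1906, 4.4433)
link 1: phi[1] = 105 + 165 = 270 deg
  cos(270 deg) = -0.0000, sin(270 deg) = -1.0000
  joint[2] = (-1.1906, 4.4433) + 5.8 * (-0.0000, -1.0000) = (-1.1906 + -0.0000, 4.4433 + -5.8000) = (-1.1906, -1.3567)
link 2: phi[2] = 105 + 165 + -100 = 170 deg
  cos(170 deg) = -0.9848, sin(170 deg) = 0.1736
  joint[3] = (-1.1906, -1.3567) + 2.7 * (-0.9848, 0.1736) = (-1.1906 + -2.6590, -1.3567 + 0.4689) = (-3.8495, -0.8879)
End effector: (-3.8495, -0.8879)

Answer: -3.8495 -0.8879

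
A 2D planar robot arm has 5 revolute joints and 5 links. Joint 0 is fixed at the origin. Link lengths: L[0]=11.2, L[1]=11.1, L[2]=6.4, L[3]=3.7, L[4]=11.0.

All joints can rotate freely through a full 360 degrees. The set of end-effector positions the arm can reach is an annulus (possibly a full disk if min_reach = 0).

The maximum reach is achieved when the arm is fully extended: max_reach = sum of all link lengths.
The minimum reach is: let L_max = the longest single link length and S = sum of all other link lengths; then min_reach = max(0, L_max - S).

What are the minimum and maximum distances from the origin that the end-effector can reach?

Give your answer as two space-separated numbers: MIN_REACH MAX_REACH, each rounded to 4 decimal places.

Link lengths: [11.2, 11.1, 6.4, 3.7, 11.0]
max_reach = 11.2 + 11.1 + 6.4 + 3.7 + 11 = 43.4
L_max = max([11.2, 11.1, 6.4, 3.7, 11.0]) = 11.2
S (sum of others) = 43.4 - 11.2 = 32.2
min_reach = max(0, 11.2 - 32.2) = max(0, -21) = 0

Answer: 0.0000 43.4000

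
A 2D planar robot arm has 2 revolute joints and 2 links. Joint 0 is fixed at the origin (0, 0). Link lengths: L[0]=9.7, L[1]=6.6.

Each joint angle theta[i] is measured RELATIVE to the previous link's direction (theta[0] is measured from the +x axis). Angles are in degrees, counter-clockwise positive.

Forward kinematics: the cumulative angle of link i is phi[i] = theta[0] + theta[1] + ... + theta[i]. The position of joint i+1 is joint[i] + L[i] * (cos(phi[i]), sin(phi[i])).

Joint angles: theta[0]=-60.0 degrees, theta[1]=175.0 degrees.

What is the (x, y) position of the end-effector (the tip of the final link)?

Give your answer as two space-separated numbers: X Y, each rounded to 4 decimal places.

joint[0] = (0.0000, 0.0000)  (base)
link 0: phi[0] = -60 = -60 deg
  cos(-60 deg) = 0.5000, sin(-60 deg) = -0.8660
  joint[1] = (0.0000, 0.0000) + 9.7 * (0.5000, -0.8660) = (0.0000 + 4.8500, 0.0000 + -8.4004) = (4.8500, -8.4004)
link 1: phi[1] = -60 + 175 = 115 deg
  cos(115 deg) = -0.4226, sin(115 deg) = 0.9063
  joint[2] = (4.8500, -8.4004) + 6.6 * (-0.4226, 0.9063) = (4.8500 + -2.7893, -8.4004 + 5.9816) = (2.0607, -2.4188)
End effector: (2.0607, -2.4188)

Answer: 2.0607 -2.4188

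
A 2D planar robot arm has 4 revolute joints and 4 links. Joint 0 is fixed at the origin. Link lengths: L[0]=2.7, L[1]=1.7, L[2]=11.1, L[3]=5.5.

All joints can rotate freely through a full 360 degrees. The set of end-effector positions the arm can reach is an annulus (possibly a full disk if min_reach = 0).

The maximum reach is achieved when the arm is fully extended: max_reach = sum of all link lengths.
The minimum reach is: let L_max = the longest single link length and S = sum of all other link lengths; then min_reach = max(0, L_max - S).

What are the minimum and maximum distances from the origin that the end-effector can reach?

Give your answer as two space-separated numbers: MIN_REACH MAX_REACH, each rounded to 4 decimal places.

Answer: 1.2000 21.0000

Derivation:
Link lengths: [2.7, 1.7, 11.1, 5.5]
max_reach = 2.7 + 1.7 + 11.1 + 5.5 = 21
L_max = max([2.7, 1.7, 11.1, 5.5]) = 11.1
S (sum of others) = 21 - 11.1 = 9.9
min_reach = max(0, 11.1 - 9.9) = max(0, 1.2) = 1.2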